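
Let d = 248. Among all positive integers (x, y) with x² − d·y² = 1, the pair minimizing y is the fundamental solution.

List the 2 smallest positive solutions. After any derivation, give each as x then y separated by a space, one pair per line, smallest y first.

√248 → a₀=15, period (1,2,1,30); ℓ=4 even so k=3
i=0: a=15 ⇒ p=15, q=1
…
i=2: a=2 ⇒ p=47, q=3
i=3: a=1 ⇒ p=63, q=4
fundamental: x₁=63, y₁=4  (since 3969 − 248·16 = 1)
(63+4√248)^2 = 7937 + 504√248

63 4
7937 504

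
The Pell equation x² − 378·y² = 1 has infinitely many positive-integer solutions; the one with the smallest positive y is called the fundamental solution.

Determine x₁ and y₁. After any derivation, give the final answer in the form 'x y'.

8749 450

[19; 2,3,1,4,1,3,2,38] for √378; ℓ=8 ⇒ convergent index 7
i=0: a=19 ⇒ p=19, q=1
…
i=2: a=3 ⇒ p=136, q=7
…
i=4: a=4 ⇒ p=836, q=43
i=5: a=1 ⇒ p=1011, q=52
i=6: a=3 ⇒ p=3869, q=199
i=7: a=2 ⇒ p=8749, q=450
(x₁, y₁) = (8749, 450);  8749² − 378·450² = 1 ✓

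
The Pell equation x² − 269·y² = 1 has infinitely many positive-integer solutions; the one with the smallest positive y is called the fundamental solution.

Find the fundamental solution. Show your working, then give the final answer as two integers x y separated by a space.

13449 820

√269 = [16; 2,2,32, …], period ℓ=3 (odd) → k=5
k=0  a_k=16  p_k/q_k = 16/1
k=1  a_k=2  p_k/q_k = 33/2
k=2  a_k=2  p_k/q_k = 82/5
…
k=4  a_k=2  p_k/q_k = 5396/329
k=5  a_k=2  p_k/q_k = 13449/820
(x₁, y₁) = (13449, 820);  13449² − 269·820² = 1 ✓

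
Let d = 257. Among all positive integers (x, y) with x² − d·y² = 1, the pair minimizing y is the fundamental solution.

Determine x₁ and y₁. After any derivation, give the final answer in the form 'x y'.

513 32

√257 = [16; 32, …], period ℓ=1 (odd) → k=1
i=0: a=16 ⇒ p=16, q=1
i=1: a=32 ⇒ p=513, q=32
(x₁, y₁) = (513, 32);  513² − 257·32² = 1 ✓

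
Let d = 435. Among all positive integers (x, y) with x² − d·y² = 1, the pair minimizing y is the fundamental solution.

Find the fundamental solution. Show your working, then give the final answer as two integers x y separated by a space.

d=435: √d = [20; 1,5,1,40] (ℓ=4, even), read p_3/q_3
i=0: a=20 ⇒ p=20, q=1
…
i=2: a=5 ⇒ p=125, q=6
i=3: a=1 ⇒ p=146, q=7
(x₁, y₁) = (146, 7);  146² − 435·7² = 1 ✓

146 7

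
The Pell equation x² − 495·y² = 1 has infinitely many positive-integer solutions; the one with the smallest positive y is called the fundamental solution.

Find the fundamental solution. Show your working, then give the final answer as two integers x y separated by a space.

89 4

d=495: √d = [22; 4,44] (ℓ=2, even), read p_1/q_1
a_0=22:  p_0=22·1+0=22,  q_0=22·0+1=1
a_1=4:  p_1=4·22+1=89,  q_1=4·1+0=4
(x₁, y₁) = (89, 4);  89² − 495·4² = 1 ✓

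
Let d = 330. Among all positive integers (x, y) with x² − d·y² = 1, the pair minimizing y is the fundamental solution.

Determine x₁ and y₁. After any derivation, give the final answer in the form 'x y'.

109 6

√330 → a₀=18, period (6,36); ℓ=2 even so k=1
step 0: (18, 1)  from 18·(1,0) + (0,1)
step 1: (109, 6)  from 6·(18,1) + (1,0)
fundamental: x₁=109, y₁=6  (since 11881 − 330·36 = 1)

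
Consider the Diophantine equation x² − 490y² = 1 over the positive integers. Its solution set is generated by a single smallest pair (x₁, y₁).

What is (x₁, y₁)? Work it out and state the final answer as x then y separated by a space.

1039681 46968

√490 = [22; 7,2,1,4,4,4,1,2,7,44, …], period ℓ=10 (even) → k=9
step 0: (22, 1)  from 22·(1,0) + (0,1)
…
step 2: (332, 15)  from 2·(155,7) + (22,1)
step 3: (487, 22)  from 1·(332,15) + (155,7)
step 4: (2280, 103)  from 4·(487,22) + (332,15)
…
step 6: (40708, 1839)  from 4·(9607,434) + (2280,103)
step 7: (50315, 2273)  from 1·(40708,1839) + (9607,434)
step 8: (141338, 6385)  from 2·(50315,2273) + (40708,1839)
step 9: (1039681, 46968)  from 7·(141338,6385) + (50315,2273)
fundamental: x₁=1039681, y₁=46968  (since 1080936581761 − 490·2205993024 = 1)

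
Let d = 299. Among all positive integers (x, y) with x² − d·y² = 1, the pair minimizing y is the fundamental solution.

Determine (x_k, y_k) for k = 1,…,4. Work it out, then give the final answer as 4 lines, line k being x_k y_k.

415 24
344449 19920
285892255 16533576
237290227201 13722848160

[17; 3,2,3,34] for √299; ℓ=4 ⇒ convergent index 3
step 0: (17, 1)  from 17·(1,0) + (0,1)
step 1: (52, 3)  from 3·(17,1) + (1,0)
step 2: (121, 7)  from 2·(52,3) + (17,1)
step 3: (415, 24)  from 3·(121,7) + (52,3)
fundamental: x₁=415, y₁=24  (since 172225 − 299·576 = 1)
(x_2, y_2) = (415·415 + 299·24·24, 415·24 + 24·415) = (344449, 19920)
(x_3, y_3) = (415·344449 + 299·24·19920, 415·19920 + 24·344449) = (285892255, 16533576)
(x_4, y_4) = (415·285892255 + 299·24·16533576, 415·16533576 + 24·285892255) = (237290227201, 13722848160)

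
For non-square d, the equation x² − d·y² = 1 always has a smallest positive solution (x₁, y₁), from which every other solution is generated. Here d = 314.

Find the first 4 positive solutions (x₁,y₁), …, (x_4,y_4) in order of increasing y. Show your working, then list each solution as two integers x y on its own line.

[17; 1,2,1,1,2,1,34] for √314; ℓ=7 ⇒ convergent index 13
step 0: (17, 1)  from 17·(1,0) + (0,1)
step 1: (18, 1)  from 1·(17,1) + (1,0)
step 2: (53, 3)  from 2·(18,1) + (17,1)
…
step 4: (124, 7)  from 1·(71,4) + (53,3)
step 5: (319, 18)  from 2·(124,7) + (71,4)
step 6: (443, 25)  from 1·(319,18) + (124,7)
step 7: (15381, 868)  from 34·(443,25) + (319,18)
step 8: (15824, 893)  from 1·(15381,868) + (443,25)
…
step 10: (62853, 3547)  from 1·(47029,2654) + (15824,893)
…
step 12: (282617, 15949)  from 2·(109882,6201) + (62853,3547)
step 13: (392499, 22150)  from 1·(282617,15949) + (109882,6201)
fundamental: x₁=392499, y₁=22150  (since 154055465001 − 314·490622500 = 1)
k=2:  x_2 = 392499·392499+314·22150·22150 = 308110930001,  y_2 = 392499·22150+22150·392499 = 17387705700
k=3:  x_3 = 392499·308110930001+314·22150·17387705700 = 241866463828532499,  y_3 = 392499·17387705700+22150·308110930001 = 13649314199066450
k=4:  x_4 = 392499·241866463828532499+314·22150·13649314199066450 = 189864690372162243720001,  y_4 = 392499·13649314199066450+22150·241866463828532499 = 10714684347621377411400

392499 22150
308110930001 17387705700
241866463828532499 13649314199066450
189864690372162243720001 10714684347621377411400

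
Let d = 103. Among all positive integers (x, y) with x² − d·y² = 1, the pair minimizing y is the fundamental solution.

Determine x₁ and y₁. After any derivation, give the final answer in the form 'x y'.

227528 22419

√103 → a₀=10, period (6,1,2,1,1,9,1,1,2,1,6,20); ℓ=12 even so k=11
a_0=10:  p_0=10·1+0=10,  q_0=10·0+1=1
…
a_3=2:  p_3=2·71+61=203,  q_3=2·7+6=20
a_4=1:  p_4=1·203+71=274,  q_4=1·20+7=27
a_5=1:  p_5=1·274+203=477,  q_5=1·27+20=47
…
a_7=1:  p_7=1·4567+477=5044,  q_7=1·450+47=497
a_8=1:  p_8=1·5044+4567=9611,  q_8=1·497+450=947
a_9=2:  p_9=2·9611+5044=24266,  q_9=2·947+497=2391
a_10=1:  p_10=1·24266+9611=33877,  q_10=1·2391+947=3338
a_11=6:  p_11=6·33877+24266=227528,  q_11=6·3338+2391=22419
(x₁, y₁) = (227528, 22419);  227528² − 103·22419² = 1 ✓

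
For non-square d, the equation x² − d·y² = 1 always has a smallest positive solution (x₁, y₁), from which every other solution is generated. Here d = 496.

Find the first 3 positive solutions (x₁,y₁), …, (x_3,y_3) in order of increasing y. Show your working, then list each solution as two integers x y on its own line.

4620799 207480
42703566796801 1917446753040
394649197502177907199 17720272078000750440

√496 → a₀=22, period (3,1,2,4,1,…,1,3,44); ℓ=16 even so k=15
step 0: (22, 1)  from 22·(1,0) + (0,1)
step 1: (67, 3)  from 3·(22,1) + (1,0)
step 2: (89, 4)  from 1·(67,3) + (22,1)
…
step 4: (1069, 48)  from 4·(245,11) + (89,4)
step 5: (1314, 59)  from 1·(1069,48) + (245,11)
step 6: (2383, 107)  from 1·(1314,59) + (1069,48)
…
step 8: (14543, 653)  from 2·(6080,273) + (2383,107)
step 9: (35166, 1579)  from 2·(14543,653) + (6080,273)
step 10: (49709, 2232)  from 1·(35166,1579) + (14543,653)
step 11: (84875, 3811)  from 1·(49709,2232) + (35166,1579)
step 12: (389209, 17476)  from 4·(84875,3811) + (49709,2232)
…
step 14: (1252502, 56239)  from 1·(863293,38763) + (389209,17476)
step 15: (4620799, 207480)  from 3·(1252502,56239) + (863293,38763)
(x₁, y₁) = (4620799, 207480);  4620799² − 496·207480² = 1 ✓
(x_2, y_2) = (4620799·4620799 + 496·207480·207480, 4620799·207480 + 207480·4620799) = (42703566796801, 1917446753040)
(x_3, y_3) = (4620799·42703566796801 + 496·207480·1917446753040, 4620799·1917446753040 + 207480·42703566796801) = (394649197502177907199, 17720272078000750440)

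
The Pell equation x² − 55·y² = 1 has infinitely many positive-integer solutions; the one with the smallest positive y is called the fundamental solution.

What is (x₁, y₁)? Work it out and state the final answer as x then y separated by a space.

89 12

[7; 2,2,2,14] for √55; ℓ=4 ⇒ convergent index 3
i=0: a=7 ⇒ p=7, q=1
i=1: a=2 ⇒ p=15, q=2
i=2: a=2 ⇒ p=37, q=5
i=3: a=2 ⇒ p=89, q=12
→ (89, 12).  Check: 89²=7921, 55·12²=7920, difference 1.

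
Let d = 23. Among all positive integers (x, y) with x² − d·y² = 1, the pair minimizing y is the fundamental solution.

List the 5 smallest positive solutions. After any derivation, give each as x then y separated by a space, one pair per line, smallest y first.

24 5
1151 240
55224 11515
2649601 552480
127125624 26507525

d=23: √d = [4; 1,3,1,8] (ℓ=4, even), read p_3/q_3
i=0: a=4 ⇒ p=4, q=1
i=1: a=1 ⇒ p=5, q=1
i=2: a=3 ⇒ p=19, q=4
i=3: a=1 ⇒ p=24, q=5
→ (24, 5).  Check: 24²=576, 23·5²=575, difference 1.
k=2:  x_2 = 24·24+23·5·5 = 1151,  y_2 = 24·5+5·24 = 240
k=3:  x_3 = 24·1151+23·5·240 = 55224,  y_3 = 24·240+5·1151 = 11515
k=4:  x_4 = 24·55224+23·5·11515 = 2649601,  y_4 = 24·11515+5·55224 = 552480
k=5:  x_5 = 24·2649601+23·5·552480 = 127125624,  y_5 = 24·552480+5·2649601 = 26507525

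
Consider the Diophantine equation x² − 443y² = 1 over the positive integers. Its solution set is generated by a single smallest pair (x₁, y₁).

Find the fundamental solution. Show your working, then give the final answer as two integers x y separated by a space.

442 21

√443 → a₀=21, period (21,42); ℓ=2 even so k=1
i=0: a=21 ⇒ p=21, q=1
i=1: a=21 ⇒ p=442, q=21
fundamental: x₁=442, y₁=21  (since 195364 − 443·441 = 1)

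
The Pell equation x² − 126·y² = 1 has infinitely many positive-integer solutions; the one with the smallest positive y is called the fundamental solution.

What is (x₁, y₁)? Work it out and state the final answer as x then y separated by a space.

449 40

√126 → a₀=11, period (4,2,4,22); ℓ=4 even so k=3
k=0  a_k=11  p_k/q_k = 11/1
k=1  a_k=4  p_k/q_k = 45/4
k=2  a_k=2  p_k/q_k = 101/9
k=3  a_k=4  p_k/q_k = 449/40
→ (449, 40).  Check: 449²=201601, 126·40²=201600, difference 1.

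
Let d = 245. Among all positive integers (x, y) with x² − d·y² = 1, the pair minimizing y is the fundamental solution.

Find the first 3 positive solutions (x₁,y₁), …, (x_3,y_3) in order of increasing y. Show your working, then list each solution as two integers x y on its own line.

√245 = [15; 1,1,1,7,6,7,1,1,1,30, …], period ℓ=10 (even) → k=9
step 0: (15, 1)  from 15·(1,0) + (0,1)
…
step 2: (31, 2)  from 1·(16,1) + (15,1)
step 3: (47, 3)  from 1·(31,2) + (16,1)
step 4: (360, 23)  from 7·(47,3) + (31,2)
step 5: (2207, 141)  from 6·(360,23) + (47,3)
…
step 7: (18016, 1151)  from 1·(15809,1010) + (2207,141)
step 8: (33825, 2161)  from 1·(18016,1151) + (15809,1010)
step 9: (51841, 3312)  from 1·(33825,2161) + (18016,1151)
(x₁, y₁) = (51841, 3312);  51841² − 245·3312² = 1 ✓
(51841+3312√245)^2 = 5374978561 + 343394784√245
(51841+3312√245)^3 = 557288527109761 + 35603857991376√245

51841 3312
5374978561 343394784
557288527109761 35603857991376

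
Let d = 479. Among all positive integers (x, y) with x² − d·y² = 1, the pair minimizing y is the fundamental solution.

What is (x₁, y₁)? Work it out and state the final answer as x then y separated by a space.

2989440 136591

[21; 1,7,1,3,2,21,2,3,1,7,1,42] for √479; ℓ=12 ⇒ convergent index 11
step 0: (21, 1)  from 21·(1,0) + (0,1)
step 1: (22, 1)  from 1·(21,1) + (1,0)
step 2: (175, 8)  from 7·(22,1) + (21,1)
…
step 6: (37075, 1694)  from 21·(1729,79) + (766,35)
…
step 8: (264712, 12095)  from 3·(75879,3467) + (37075,1694)
step 9: (340591, 15562)  from 1·(264712,12095) + (75879,3467)
step 10: (2648849, 121029)  from 7·(340591,15562) + (264712,12095)
step 11: (2989440, 136591)  from 1·(2648849,121029) + (340591,15562)
→ (2989440, 136591).  Check: 2989440²=8936751513600, 479·136591²=8936751513599, difference 1.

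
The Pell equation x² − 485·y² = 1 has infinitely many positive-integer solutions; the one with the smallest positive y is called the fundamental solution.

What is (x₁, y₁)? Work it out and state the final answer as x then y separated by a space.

969 44

√485 → a₀=22, period (44); ℓ=1 odd so k=1
k=0  a_k=22  p_k/q_k = 22/1
k=1  a_k=44  p_k/q_k = 969/44
fundamental: x₁=969, y₁=44  (since 938961 − 485·1936 = 1)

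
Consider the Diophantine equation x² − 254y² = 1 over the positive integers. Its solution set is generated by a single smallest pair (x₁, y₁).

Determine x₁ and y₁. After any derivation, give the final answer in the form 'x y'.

255 16

√254 = [15; 1,14,1,30, …], period ℓ=4 (even) → k=3
k=0  a_k=15  p_k/q_k = 15/1
k=1  a_k=1  p_k/q_k = 16/1
k=2  a_k=14  p_k/q_k = 239/15
k=3  a_k=1  p_k/q_k = 255/16
fundamental: x₁=255, y₁=16  (since 65025 − 254·256 = 1)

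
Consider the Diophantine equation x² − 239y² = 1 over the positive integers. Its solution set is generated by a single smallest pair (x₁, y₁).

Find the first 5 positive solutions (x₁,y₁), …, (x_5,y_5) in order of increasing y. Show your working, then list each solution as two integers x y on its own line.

6195120 400729
76759023628799 4965128484960
951062724926484326640 61519133559490389671
11783895416893046404284364801 762236829394135240588726080
146005292350203948217495381647615600 9444297253032328704218497935069529

√239 = [15; 2,5,1,2,4,15,4,2,1,5,2,30, …], period ℓ=12 (even) → k=11
i=0: a=15 ⇒ p=15, q=1
i=1: a=2 ⇒ p=31, q=2
…
i=3: a=1 ⇒ p=201, q=13
i=4: a=2 ⇒ p=572, q=37
…
i=7: a=4 ⇒ p=154117, q=9969
i=8: a=2 ⇒ p=346141, q=22390
…
i=10: a=5 ⇒ p=2847431, q=184185
i=11: a=2 ⇒ p=6195120, q=400729
fundamental: x₁=6195120, y₁=400729  (since 38379511814400 − 239·160583731441 = 1)
k=2:  x_2 = 6195120·6195120+239·400729·400729 = 76759023628799,  y_2 = 6195120·400729+400729·6195120 = 4965128484960
k=3:  x_3 = 6195120·76759023628799+239·400729·4965128484960 = 951062724926484326640,  y_3 = 6195120·4965128484960+400729·76759023628799 = 61519133559490389671
k=4:  x_4 = 6195120·951062724926484326640+239·400729·61519133559490389671 = 11783895416893046404284364801,  y_4 = 6195120·61519133559490389671+400729·951062724926484326640 = 762236829394135240588726080
k=5:  x_5 = 6195120·11783895416893046404284364801+239·400729·762236829394135240588726080 = 146005292350203948217495381647615600,  y_5 = 6195120·762236829394135240588726080+400729·11783895416893046404284364801 = 9444297253032328704218497935069529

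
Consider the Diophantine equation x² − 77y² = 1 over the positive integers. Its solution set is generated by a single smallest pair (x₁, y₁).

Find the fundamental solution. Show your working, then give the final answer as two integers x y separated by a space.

351 40

√77 → a₀=8, period (1,3,2,3,1,16); ℓ=6 even so k=5
a_0=8:  p_0=8·1+0=8,  q_0=8·0+1=1
…
a_3=2:  p_3=2·35+9=79,  q_3=2·4+1=9
a_4=3:  p_4=3·79+35=272,  q_4=3·9+4=31
a_5=1:  p_5=1·272+79=351,  q_5=1·31+9=40
(x₁, y₁) = (351, 40);  351² − 77·40² = 1 ✓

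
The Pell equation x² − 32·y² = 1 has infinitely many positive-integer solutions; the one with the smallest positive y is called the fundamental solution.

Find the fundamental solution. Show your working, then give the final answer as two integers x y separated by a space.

√32 → a₀=5, period (1,1,1,10); ℓ=4 even so k=3
step 0: (5, 1)  from 5·(1,0) + (0,1)
step 1: (6, 1)  from 1·(5,1) + (1,0)
step 2: (11, 2)  from 1·(6,1) + (5,1)
step 3: (17, 3)  from 1·(11,2) + (6,1)
→ (17, 3).  Check: 17²=289, 32·3²=288, difference 1.

17 3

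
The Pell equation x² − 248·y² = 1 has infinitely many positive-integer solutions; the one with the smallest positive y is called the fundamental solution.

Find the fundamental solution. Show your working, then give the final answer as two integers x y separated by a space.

√248 → a₀=15, period (1,2,1,30); ℓ=4 even so k=3
k=0  a_k=15  p_k/q_k = 15/1
…
k=2  a_k=2  p_k/q_k = 47/3
k=3  a_k=1  p_k/q_k = 63/4
→ (63, 4).  Check: 63²=3969, 248·4²=3968, difference 1.

63 4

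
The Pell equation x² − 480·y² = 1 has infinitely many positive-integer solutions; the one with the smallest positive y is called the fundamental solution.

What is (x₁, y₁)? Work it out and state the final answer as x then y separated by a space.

241 11

√480 = [21; 1,9,1,42, …], period ℓ=4 (even) → k=3
a_0=21:  p_0=21·1+0=21,  q_0=21·0+1=1
a_1=1:  p_1=1·21+1=22,  q_1=1·1+0=1
a_2=9:  p_2=9·22+21=219,  q_2=9·1+1=10
a_3=1:  p_3=1·219+22=241,  q_3=1·10+1=11
→ (241, 11).  Check: 241²=58081, 480·11²=58080, difference 1.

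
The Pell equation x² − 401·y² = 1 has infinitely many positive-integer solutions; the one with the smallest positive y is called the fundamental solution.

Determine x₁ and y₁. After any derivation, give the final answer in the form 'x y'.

√401 → a₀=20, period (40); ℓ=1 odd so k=1
a_0=20:  p_0=20·1+0=20,  q_0=20·0+1=1
a_1=40:  p_1=40·20+1=801,  q_1=40·1+0=40
(x₁, y₁) = (801, 40);  801² − 401·40² = 1 ✓

801 40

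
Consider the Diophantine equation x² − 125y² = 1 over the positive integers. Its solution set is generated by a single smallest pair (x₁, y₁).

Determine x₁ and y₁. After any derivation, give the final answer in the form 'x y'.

930249 83204

√125 → a₀=11, period (5,1,1,5,22); ℓ=5 odd so k=9
step 0: (11, 1)  from 11·(1,0) + (0,1)
step 1: (56, 5)  from 5·(11,1) + (1,0)
…
step 3: (123, 11)  from 1·(67,6) + (56,5)
…
step 7: (91444, 8179)  from 1·(76317,6826) + (15127,1353)
step 8: (167761, 15005)  from 1·(91444,8179) + (76317,6826)
step 9: (930249, 83204)  from 5·(167761,15005) + (91444,8179)
(x₁, y₁) = (930249, 83204);  930249² − 125·83204² = 1 ✓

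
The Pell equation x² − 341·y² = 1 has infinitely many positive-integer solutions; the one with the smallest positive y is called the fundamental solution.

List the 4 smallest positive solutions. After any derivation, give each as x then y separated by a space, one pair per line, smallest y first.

√341 → a₀=18, period (2,6,1,8,2,…,6,2,36); ℓ=14 even so k=13
a_0=18:  p_0=18·1+0=18,  q_0=18·0+1=1
a_1=2:  p_1=2·18+1=37,  q_1=2·1+0=2
a_2=6:  p_2=6·37+18=240,  q_2=6·2+1=13
…
a_4=8:  p_4=8·277+240=2456,  q_4=8·15+13=133
a_5=2:  p_5=2·2456+277=5189,  q_5=2·133+15=281
a_6=1:  p_6=1·5189+2456=7645,  q_6=1·281+133=414
a_7=2:  p_7=2·7645+5189=20479,  q_7=2·414+281=1109
a_8=1:  p_8=1·20479+7645=28124,  q_8=1·1109+414=1523
a_9=2:  p_9=2·28124+20479=76727,  q_9=2·1523+1109=4155
…
a_12=6:  p_12=6·718667+641940=4953942,  q_12=6·38918+34763=268271
a_13=2:  p_13=2·4953942+718667=10626551,  q_13=2·268271+38918=575460
fundamental: x₁=10626551, y₁=575460  (since 112923586155601 − 341·331154211600 = 1)
(10626551+575460√341)^2 = 225847172311201 + 12230310076920√341
(10626551+575460√341)^3 = 4799952989541519968951 + 259932027556408030380√341
(10626551+575460√341)^4 = 102013890481930631287980124801 + 5524361894723138392975161840√341

10626551 575460
225847172311201 12230310076920
4799952989541519968951 259932027556408030380
102013890481930631287980124801 5524361894723138392975161840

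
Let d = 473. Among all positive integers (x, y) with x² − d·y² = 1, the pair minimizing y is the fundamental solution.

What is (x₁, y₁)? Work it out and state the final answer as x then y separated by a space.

[21; 1,2,1,42] for √473; ℓ=4 ⇒ convergent index 3
i=0: a=21 ⇒ p=21, q=1
i=1: a=1 ⇒ p=22, q=1
i=2: a=2 ⇒ p=65, q=3
i=3: a=1 ⇒ p=87, q=4
fundamental: x₁=87, y₁=4  (since 7569 − 473·16 = 1)

87 4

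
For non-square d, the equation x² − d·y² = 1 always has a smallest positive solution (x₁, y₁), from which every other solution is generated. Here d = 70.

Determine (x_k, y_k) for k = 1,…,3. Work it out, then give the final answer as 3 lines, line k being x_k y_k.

√70 → a₀=8, period (2,1,2,1,2,16); ℓ=6 even so k=5
i=0: a=8 ⇒ p=8, q=1
i=1: a=2 ⇒ p=17, q=2
i=2: a=1 ⇒ p=25, q=3
i=3: a=2 ⇒ p=67, q=8
i=4: a=1 ⇒ p=92, q=11
i=5: a=2 ⇒ p=251, q=30
→ (251, 30).  Check: 251²=63001, 70·30²=63000, difference 1.
n=2: (251,30)∘(251,30) = (251·251+70·30·30, 251·30+30·251) = (126001,15060)
n=3: (126001,15060)∘(251,30) = (251·126001+70·30·15060, 251·15060+30·126001) = (63252251,7560090)

251 30
126001 15060
63252251 7560090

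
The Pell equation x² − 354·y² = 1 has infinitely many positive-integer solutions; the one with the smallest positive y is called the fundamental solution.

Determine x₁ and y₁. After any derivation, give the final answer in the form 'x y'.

√354 → a₀=18, period (1,4,2,2,18,2,2,4,1,36); ℓ=10 even so k=9
a_0=18:  p_0=18·1+0=18,  q_0=18·0+1=1
a_1=1:  p_1=1·18+1=19,  q_1=1·1+0=1
…
a_4=2:  p_4=2·207+94=508,  q_4=2·11+5=27
a_5=18:  p_5=18·508+207=9351,  q_5=18·27+11=497
a_6=2:  p_6=2·9351+508=19210,  q_6=2·497+27=1021
a_7=2:  p_7=2·19210+9351=47771,  q_7=2·1021+497=2539
a_8=4:  p_8=4·47771+19210=210294,  q_8=4·2539+1021=11177
a_9=1:  p_9=1·210294+47771=258065,  q_9=1·11177+2539=13716
→ (258065, 13716).  Check: 258065²=66597544225, 354·13716²=66597544224, difference 1.

258065 13716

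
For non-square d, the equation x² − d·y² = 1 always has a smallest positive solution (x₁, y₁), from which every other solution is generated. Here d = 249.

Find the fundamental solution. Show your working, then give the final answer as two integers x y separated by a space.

8553815 542076

√249 → a₀=15, period (1,3,1,1,5,…,3,1,30); ℓ=16 even so k=15
i=0: a=15 ⇒ p=15, q=1
i=1: a=1 ⇒ p=16, q=1
…
i=4: a=1 ⇒ p=142, q=9
…
i=6: a=1 ⇒ p=931, q=59
i=7: a=3 ⇒ p=3582, q=227
i=8: a=10 ⇒ p=36751, q=2329
…
i=10: a=1 ⇒ p=150586, q=9543
…
i=12: a=1 ⇒ p=1017351, q=64472
…
i=14: a=3 ⇒ p=6669699, q=422675
i=15: a=1 ⇒ p=8553815, q=542076
(x₁, y₁) = (8553815, 542076);  8553815² − 249·542076² = 1 ✓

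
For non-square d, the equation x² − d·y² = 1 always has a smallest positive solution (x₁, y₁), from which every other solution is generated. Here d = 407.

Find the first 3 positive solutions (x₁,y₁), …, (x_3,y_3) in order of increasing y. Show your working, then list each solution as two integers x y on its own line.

2663 132
14183137 703032
75539384999 3744348300

[20; 5,1,2,1,5,40] for √407; ℓ=6 ⇒ convergent index 5
i=0: a=20 ⇒ p=20, q=1
…
i=3: a=2 ⇒ p=343, q=17
i=4: a=1 ⇒ p=464, q=23
i=5: a=5 ⇒ p=2663, q=132
(x₁, y₁) = (2663, 132);  2663² − 407·132² = 1 ✓
(2663+132√407)^2 = 14183137 + 703032√407
(2663+132√407)^3 = 75539384999 + 3744348300√407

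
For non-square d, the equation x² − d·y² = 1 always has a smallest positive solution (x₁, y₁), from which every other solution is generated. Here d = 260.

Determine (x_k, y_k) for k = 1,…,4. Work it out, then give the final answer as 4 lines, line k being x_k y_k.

[16; 8,32] for √260; ℓ=2 ⇒ convergent index 1
step 0: (16, 1)  from 16·(1,0) + (0,1)
step 1: (129, 8)  from 8·(16,1) + (1,0)
(x₁, y₁) = (129, 8);  129² − 260·8² = 1 ✓
k=2:  x_2 = 129·129+260·8·8 = 33281,  y_2 = 129·8+8·129 = 2064
k=3:  x_3 = 129·33281+260·8·2064 = 8586369,  y_3 = 129·2064+8·33281 = 532504
k=4:  x_4 = 129·8586369+260·8·532504 = 2215249921,  y_4 = 129·532504+8·8586369 = 137383968

129 8
33281 2064
8586369 532504
2215249921 137383968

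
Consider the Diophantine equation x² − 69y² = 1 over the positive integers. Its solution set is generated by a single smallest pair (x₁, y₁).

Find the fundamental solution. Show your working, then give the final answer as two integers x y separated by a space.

√69 = [8; 3,3,1,4,1,3,3,16, …], period ℓ=8 (even) → k=7
k=0  a_k=8  p_k/q_k = 8/1
…
k=4  a_k=4  p_k/q_k = 515/62
…
k=6  a_k=3  p_k/q_k = 2384/287
k=7  a_k=3  p_k/q_k = 7775/936
(x₁, y₁) = (7775, 936);  7775² − 69·936² = 1 ✓

7775 936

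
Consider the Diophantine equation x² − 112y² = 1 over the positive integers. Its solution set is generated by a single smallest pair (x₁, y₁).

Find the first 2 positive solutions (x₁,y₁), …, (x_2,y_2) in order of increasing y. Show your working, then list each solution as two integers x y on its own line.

127 12
32257 3048

d=112: √d = [10; 1,1,2,1,1,20] (ℓ=6, even), read p_5/q_5
i=0: a=10 ⇒ p=10, q=1
i=1: a=1 ⇒ p=11, q=1
i=2: a=1 ⇒ p=21, q=2
i=3: a=2 ⇒ p=53, q=5
i=4: a=1 ⇒ p=74, q=7
i=5: a=1 ⇒ p=127, q=12
→ (127, 12).  Check: 127²=16129, 112·12²=16128, difference 1.
n=2: (127,12)∘(127,12) = (127·127+112·12·12, 127·12+12·127) = (32257,3048)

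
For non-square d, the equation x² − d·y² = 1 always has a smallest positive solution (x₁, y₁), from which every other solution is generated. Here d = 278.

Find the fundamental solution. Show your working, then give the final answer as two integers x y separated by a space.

d=278: √d = [16; 1,2,16,2,1,32] (ℓ=6, even), read p_5/q_5
a_0=16:  p_0=16·1+0=16,  q_0=16·0+1=1
…
a_2=2:  p_2=2·17+16=50,  q_2=2·1+1=3
a_3=16:  p_3=16·50+17=817,  q_3=16·3+1=49
a_4=2:  p_4=2·817+50=1684,  q_4=2·49+3=101
a_5=1:  p_5=1·1684+817=2501,  q_5=1·101+49=150
→ (2501, 150).  Check: 2501²=6255001, 278·150²=6255000, difference 1.

2501 150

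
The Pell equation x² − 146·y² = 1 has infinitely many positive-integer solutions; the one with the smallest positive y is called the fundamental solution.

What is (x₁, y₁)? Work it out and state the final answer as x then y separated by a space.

145 12

[12; 12,24] for √146; ℓ=2 ⇒ convergent index 1
a_0=12:  p_0=12·1+0=12,  q_0=12·0+1=1
a_1=12:  p_1=12·12+1=145,  q_1=12·1+0=12
(x₁, y₁) = (145, 12);  145² − 146·12² = 1 ✓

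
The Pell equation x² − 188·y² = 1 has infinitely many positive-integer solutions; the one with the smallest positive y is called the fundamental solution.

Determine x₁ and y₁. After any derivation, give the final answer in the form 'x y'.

4607 336

√188 = [13; 1,2,2,6,2,2,1,26, …], period ℓ=8 (even) → k=7
step 0: (13, 1)  from 13·(1,0) + (0,1)
step 1: (14, 1)  from 1·(13,1) + (1,0)
step 2: (41, 3)  from 2·(14,1) + (13,1)
step 3: (96, 7)  from 2·(41,3) + (14,1)
step 4: (617, 45)  from 6·(96,7) + (41,3)
step 5: (1330, 97)  from 2·(617,45) + (96,7)
step 6: (3277, 239)  from 2·(1330,97) + (617,45)
step 7: (4607, 336)  from 1·(3277,239) + (1330,97)
→ (4607, 336).  Check: 4607²=21224449, 188·336²=21224448, difference 1.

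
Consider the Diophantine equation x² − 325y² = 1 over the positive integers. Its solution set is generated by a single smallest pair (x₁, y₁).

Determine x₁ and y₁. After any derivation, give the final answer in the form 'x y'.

[18; 36] for √325; ℓ=1 ⇒ convergent index 1
step 0: (18, 1)  from 18·(1,0) + (0,1)
step 1: (649, 36)  from 36·(18,1) + (1,0)
→ (649, 36).  Check: 649²=421201, 325·36²=421200, difference 1.

649 36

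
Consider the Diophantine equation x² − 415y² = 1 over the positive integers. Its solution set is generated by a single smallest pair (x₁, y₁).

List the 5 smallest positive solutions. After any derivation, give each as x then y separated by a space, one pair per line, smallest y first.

18412804 903849
678062702284831 33284788965192
24970071273761872339444 1225732590794885332887
919538056459614718055705397121 45138347901436822389057205104
33862548008263614468078655355989935124 1662247105585933832332453329850170345

√415 = [20; 2,1,2,4,6,…,1,2,40, …], period ℓ=16 (even) → k=15
k=0  a_k=20  p_k/q_k = 20/1
k=1  a_k=2  p_k/q_k = 41/2
k=2  a_k=1  p_k/q_k = 61/3
k=3  a_k=2  p_k/q_k = 163/8
k=4  a_k=4  p_k/q_k = 713/35
…
k=6  a_k=1  p_k/q_k = 5154/253
k=7  a_k=1  p_k/q_k = 9595/471
k=8  a_k=3  p_k/q_k = 33939/1666
k=9  a_k=1  p_k/q_k = 43534/2137
…
k=11  a_k=6  p_k/q_k = 508372/24955
k=12  a_k=4  p_k/q_k = 2110961/103623
k=13  a_k=2  p_k/q_k = 4730294/232201
k=14  a_k=1  p_k/q_k = 6841255/335824
k=15  a_k=2  p_k/q_k = 18412804/903849
fundamental: x₁=18412804, y₁=903849  (since 339031351142416 − 415·816943014801 = 1)
(18412804+903849√415)^2 = 678062702284831 + 33284788965192√415
(18412804+903849√415)^3 = 24970071273761872339444 + 1225732590794885332887√415
(18412804+903849√415)^4 = 919538056459614718055705397121 + 45138347901436822389057205104√415
(18412804+903849√415)^5 = 33862548008263614468078655355989935124 + 1662247105585933832332453329850170345√415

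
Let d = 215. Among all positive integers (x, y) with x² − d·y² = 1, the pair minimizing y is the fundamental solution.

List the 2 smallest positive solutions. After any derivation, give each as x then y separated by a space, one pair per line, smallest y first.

d=215: √d = [14; 1,1,1,28] (ℓ=4, even), read p_3/q_3
i=0: a=14 ⇒ p=14, q=1
i=1: a=1 ⇒ p=15, q=1
i=2: a=1 ⇒ p=29, q=2
i=3: a=1 ⇒ p=44, q=3
→ (44, 3).  Check: 44²=1936, 215·3²=1935, difference 1.
n=2: (44,3)∘(44,3) = (44·44+215·3·3, 44·3+3·44) = (3871,264)

44 3
3871 264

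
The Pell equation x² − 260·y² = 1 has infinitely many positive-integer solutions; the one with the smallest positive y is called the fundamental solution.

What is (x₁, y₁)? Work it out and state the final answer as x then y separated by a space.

√260 → a₀=16, period (8,32); ℓ=2 even so k=1
a_0=16:  p_0=16·1+0=16,  q_0=16·0+1=1
a_1=8:  p_1=8·16+1=129,  q_1=8·1+0=8
fundamental: x₁=129, y₁=8  (since 16641 − 260·64 = 1)

129 8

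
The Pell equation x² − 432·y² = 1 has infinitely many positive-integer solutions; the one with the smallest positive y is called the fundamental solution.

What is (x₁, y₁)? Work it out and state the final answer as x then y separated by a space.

1351 65

[20; 1,3,1,1,1,3,1,40] for √432; ℓ=8 ⇒ convergent index 7
k=0  a_k=20  p_k/q_k = 20/1
k=1  a_k=1  p_k/q_k = 21/1
…
k=6  a_k=3  p_k/q_k = 1060/51
k=7  a_k=1  p_k/q_k = 1351/65
(x₁, y₁) = (1351, 65);  1351² − 432·65² = 1 ✓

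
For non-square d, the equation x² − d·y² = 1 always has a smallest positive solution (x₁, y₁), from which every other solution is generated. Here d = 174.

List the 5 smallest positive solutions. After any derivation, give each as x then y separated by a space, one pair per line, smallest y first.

√174 = [13; 5,4,5,26, …], period ℓ=4 (even) → k=3
a_0=13:  p_0=13·1+0=13,  q_0=13·0+1=1
a_1=5:  p_1=5·13+1=66,  q_1=5·1+0=5
a_2=4:  p_2=4·66+13=277,  q_2=4·5+1=21
a_3=5:  p_3=5·277+66=1451,  q_3=5·21+5=110
fundamental: x₁=1451, y₁=110  (since 2105401 − 174·12100 = 1)
(x_2, y_2) = (1451·1451 + 174·110·110, 1451·110 + 110·1451) = (4210801, 319220)
(x_3, y_3) = (1451·4210801 + 174·110·319220, 1451·319220 + 110·4210801) = (12219743051, 926376330)
(x_4, y_4) = (1451·12219743051 + 174·110·926376330, 1451·926376330 + 110·12219743051) = (35461690123201, 2688343790440)
(x_5, y_5) = (1451·35461690123201 + 174·110·2688343790440, 1451·2688343790440 + 110·35461690123201) = (102909812517786251, 7801572753480550)

1451 110
4210801 319220
12219743051 926376330
35461690123201 2688343790440
102909812517786251 7801572753480550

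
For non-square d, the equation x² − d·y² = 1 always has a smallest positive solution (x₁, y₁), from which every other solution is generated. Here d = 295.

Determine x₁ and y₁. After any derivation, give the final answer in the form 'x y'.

2024999 117900

d=295: √d = [17; 5,1,2,3,2,6,2,3,2,1,5,34] (ℓ=12, even), read p_11/q_11
step 0: (17, 1)  from 17·(1,0) + (0,1)
step 1: (86, 5)  from 5·(17,1) + (1,0)
…
step 3: (292, 17)  from 2·(103,6) + (86,5)
step 4: (979, 57)  from 3·(292,17) + (103,6)
step 5: (2250, 131)  from 2·(979,57) + (292,17)
step 6: (14479, 843)  from 6·(2250,131) + (979,57)
step 7: (31208, 1817)  from 2·(14479,843) + (2250,131)
…
step 10: (355517, 20699)  from 1·(247414,14405) + (108103,6294)
step 11: (2024999, 117900)  from 5·(355517,20699) + (247414,14405)
(x₁, y₁) = (2024999, 117900);  2024999² − 295·117900² = 1 ✓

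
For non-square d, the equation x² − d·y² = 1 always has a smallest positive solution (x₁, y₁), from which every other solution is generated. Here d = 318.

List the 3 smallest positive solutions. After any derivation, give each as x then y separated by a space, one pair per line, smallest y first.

107 6
22897 1284
4899851 274770

√318 = [17; 1,4,1,34, …], period ℓ=4 (even) → k=3
k=0  a_k=17  p_k/q_k = 17/1
k=1  a_k=1  p_k/q_k = 18/1
k=2  a_k=4  p_k/q_k = 89/5
k=3  a_k=1  p_k/q_k = 107/6
(x₁, y₁) = (107, 6);  107² − 318·6² = 1 ✓
(107+6√318)^2 = 22897 + 1284√318
(107+6√318)^3 = 4899851 + 274770√318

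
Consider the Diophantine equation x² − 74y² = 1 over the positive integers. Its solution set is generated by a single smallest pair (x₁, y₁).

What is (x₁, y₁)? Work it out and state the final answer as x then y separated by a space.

3699 430

[8; 1,1,1,1,16] for √74; ℓ=5 ⇒ convergent index 9
a_0=8:  p_0=8·1+0=8,  q_0=8·0+1=1
a_1=1:  p_1=1·8+1=9,  q_1=1·1+0=1
a_2=1:  p_2=1·9+8=17,  q_2=1·1+1=2
a_3=1:  p_3=1·17+9=26,  q_3=1·2+1=3
a_4=1:  p_4=1·26+17=43,  q_4=1·3+2=5
a_5=16:  p_5=16·43+26=714,  q_5=16·5+3=83
a_6=1:  p_6=1·714+43=757,  q_6=1·83+5=88
a_7=1:  p_7=1·757+714=1471,  q_7=1·88+83=171
a_8=1:  p_8=1·1471+757=2228,  q_8=1·171+88=259
a_9=1:  p_9=1·2228+1471=3699,  q_9=1·259+171=430
fundamental: x₁=3699, y₁=430  (since 13682601 − 74·184900 = 1)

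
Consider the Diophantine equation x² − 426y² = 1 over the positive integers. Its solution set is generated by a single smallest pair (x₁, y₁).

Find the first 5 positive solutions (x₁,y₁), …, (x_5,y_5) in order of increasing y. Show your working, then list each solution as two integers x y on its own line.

88751 4300
15753480001 763258600
2796274207048751 135479928012900
496344264283813920001 24047958181382517200
88102099596109264220968751 4268560672976279640021500

√426 = [20; 1,1,1,3,2,6,2,3,1,1,1,40, …], period ℓ=12 (even) → k=11
step 0: (20, 1)  from 20·(1,0) + (0,1)
…
step 2: (41, 2)  from 1·(21,1) + (20,1)
step 3: (62, 3)  from 1·(41,2) + (21,1)
…
step 5: (516, 25)  from 2·(227,11) + (62,3)
step 6: (3323, 161)  from 6·(516,25) + (227,11)
step 7: (7162, 347)  from 2·(3323,161) + (516,25)
…
step 9: (31971, 1549)  from 1·(24809,1202) + (7162,347)
step 10: (56780, 2751)  from 1·(31971,1549) + (24809,1202)
step 11: (88751, 4300)  from 1·(56780,2751) + (31971,1549)
fundamental: x₁=88751, y₁=4300  (since 7876740001 − 426·18490000 = 1)
(88751+4300√426)^2 = 15753480001 + 763258600√426
(88751+4300√426)^3 = 2796274207048751 + 135479928012900√426
(88751+4300√426)^4 = 496344264283813920001 + 24047958181382517200√426
(88751+4300√426)^5 = 88102099596109264220968751 + 4268560672976279640021500√426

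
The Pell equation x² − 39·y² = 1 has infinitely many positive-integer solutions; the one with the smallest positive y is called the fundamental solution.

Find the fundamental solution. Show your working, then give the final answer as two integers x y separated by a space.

25 4

d=39: √d = [6; 4,12] (ℓ=2, even), read p_1/q_1
step 0: (6, 1)  from 6·(1,0) + (0,1)
step 1: (25, 4)  from 4·(6,1) + (1,0)
(x₁, y₁) = (25, 4);  25² − 39·4² = 1 ✓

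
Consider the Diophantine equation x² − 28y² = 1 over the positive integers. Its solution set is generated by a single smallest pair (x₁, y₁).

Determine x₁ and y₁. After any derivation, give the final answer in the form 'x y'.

[5; 3,2,3,10] for √28; ℓ=4 ⇒ convergent index 3
k=0  a_k=5  p_k/q_k = 5/1
k=1  a_k=3  p_k/q_k = 16/3
k=2  a_k=2  p_k/q_k = 37/7
k=3  a_k=3  p_k/q_k = 127/24
→ (127, 24).  Check: 127²=16129, 28·24²=16128, difference 1.

127 24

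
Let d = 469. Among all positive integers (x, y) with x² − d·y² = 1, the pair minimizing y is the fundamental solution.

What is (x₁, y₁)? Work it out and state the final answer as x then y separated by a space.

137215 6336

d=469: √d = [21; 1,1,1,10,6,10,1,1,1,42] (ℓ=10, even), read p_9/q_9
i=0: a=21 ⇒ p=21, q=1
i=1: a=1 ⇒ p=22, q=1
…
i=5: a=6 ⇒ p=4223, q=195
…
i=8: a=1 ⇒ p=90069, q=4159
i=9: a=1 ⇒ p=137215, q=6336
fundamental: x₁=137215, y₁=6336  (since 18827956225 − 469·40144896 = 1)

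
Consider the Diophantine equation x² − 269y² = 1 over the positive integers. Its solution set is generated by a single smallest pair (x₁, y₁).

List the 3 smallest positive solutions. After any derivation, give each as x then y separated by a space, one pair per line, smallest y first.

13449 820
361751201 22056360
9730383791049 593271970460

√269 = [16; 2,2,32, …], period ℓ=3 (odd) → k=5
i=0: a=16 ⇒ p=16, q=1
i=1: a=2 ⇒ p=33, q=2
i=2: a=2 ⇒ p=82, q=5
i=3: a=32 ⇒ p=2657, q=162
i=4: a=2 ⇒ p=5396, q=329
i=5: a=2 ⇒ p=13449, q=820
→ (13449, 820).  Check: 13449²=180875601, 269·820²=180875600, difference 1.
n=2: (13449,820)∘(13449,820) = (13449·13449+269·820·820, 13449·820+820·13449) = (361751201,22056360)
n=3: (361751201,22056360)∘(13449,820) = (13449·361751201+269·820·22056360, 13449·22056360+820·361751201) = (9730383791049,593271970460)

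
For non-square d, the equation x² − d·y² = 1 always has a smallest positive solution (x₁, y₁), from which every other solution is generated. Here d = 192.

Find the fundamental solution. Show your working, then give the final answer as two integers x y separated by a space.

97 7

d=192: √d = [13; 1,5,1,26] (ℓ=4, even), read p_3/q_3
step 0: (13, 1)  from 13·(1,0) + (0,1)
…
step 2: (83, 6)  from 5·(14,1) + (13,1)
step 3: (97, 7)  from 1·(83,6) + (14,1)
fundamental: x₁=97, y₁=7  (since 9409 − 192·49 = 1)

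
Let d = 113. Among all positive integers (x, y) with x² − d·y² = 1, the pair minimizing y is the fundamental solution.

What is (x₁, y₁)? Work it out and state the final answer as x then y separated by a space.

d=113: √d = [10; 1,1,1,2,2,1,1,1,20] (ℓ=9, odd), read p_17/q_17
i=0: a=10 ⇒ p=10, q=1
i=1: a=1 ⇒ p=11, q=1
i=2: a=1 ⇒ p=21, q=2
…
i=5: a=2 ⇒ p=202, q=19
…
i=8: a=1 ⇒ p=776, q=73
…
i=10: a=1 ⇒ p=16785, q=1579
i=11: a=1 ⇒ p=32794, q=3085
…
i=14: a=2 ⇒ p=313483, q=29490
…
i=16: a=1 ⇒ p=758918, q=71393
i=17: a=1 ⇒ p=1204353, q=113296
→ (1204353, 113296).  Check: 1204353²=1450466148609, 113·113296²=1450466148608, difference 1.

1204353 113296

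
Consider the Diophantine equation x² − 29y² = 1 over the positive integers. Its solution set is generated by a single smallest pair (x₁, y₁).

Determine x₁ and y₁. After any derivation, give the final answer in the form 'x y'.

[5; 2,1,1,2,10] for √29; ℓ=5 ⇒ convergent index 9
k=0  a_k=5  p_k/q_k = 5/1
…
k=4  a_k=2  p_k/q_k = 70/13
…
k=8  a_k=1  p_k/q_k = 3775/701
k=9  a_k=2  p_k/q_k = 9801/1820
fundamental: x₁=9801, y₁=1820  (since 96059601 − 29·3312400 = 1)

9801 1820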